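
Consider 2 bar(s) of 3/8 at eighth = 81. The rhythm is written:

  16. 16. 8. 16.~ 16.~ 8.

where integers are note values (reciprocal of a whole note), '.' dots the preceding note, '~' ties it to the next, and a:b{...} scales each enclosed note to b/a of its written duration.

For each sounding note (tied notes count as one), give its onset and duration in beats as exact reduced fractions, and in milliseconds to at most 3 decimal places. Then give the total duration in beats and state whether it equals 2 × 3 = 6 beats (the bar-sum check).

1) 0.0ms=0b +555.556ms=3/4b
2) 555.556ms=3/4b +555.556ms=3/4b
3) 1111.111ms=3/2b +1111.111ms=3/2b
4) 2222.222ms=3b +2222.222ms=3b
Σ=6b of 6 (81bpm 3/8) — PASS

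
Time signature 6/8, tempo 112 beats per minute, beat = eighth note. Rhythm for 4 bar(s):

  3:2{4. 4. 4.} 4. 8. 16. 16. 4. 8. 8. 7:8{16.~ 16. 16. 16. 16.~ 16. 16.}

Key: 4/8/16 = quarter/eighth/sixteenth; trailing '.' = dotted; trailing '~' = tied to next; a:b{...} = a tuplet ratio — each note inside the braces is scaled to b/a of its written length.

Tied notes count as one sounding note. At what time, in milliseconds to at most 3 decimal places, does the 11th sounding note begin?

note 11 onset = 18b = 9642.857ms

1. 0.0ms @ 0 + 1071.429ms (2)
2. 1071.429ms @ 2 + 1071.429ms (2)
3. 2142.857ms @ 4 + 1071.429ms (2)
4. 3214.286ms @ 6 + 1607.143ms (3)
5. 4821.429ms @ 9 + 803.571ms (3/2)
6. 5625.0ms @ 21/2 + 401.786ms (3/4)
7. 6026.786ms @ 45/4 + 401.786ms (3/4)
8. 6428.571ms @ 12 + 1607.143ms (3)
9. 8035.714ms @ 15 + 803.571ms (3/2)
10. 8839.286ms @ 33/2 + 803.571ms (3/2)
11. 9642.857ms @ 18 + 918.367ms (12/7)
12. 10561.224ms @ 138/7 + 459.184ms (6/7)
13. 11020.408ms @ 144/7 + 459.184ms (6/7)
14. 11479.592ms @ 150/7 + 918.367ms (12/7)
15. 12397.959ms @ 162/7 + 459.184ms (6/7)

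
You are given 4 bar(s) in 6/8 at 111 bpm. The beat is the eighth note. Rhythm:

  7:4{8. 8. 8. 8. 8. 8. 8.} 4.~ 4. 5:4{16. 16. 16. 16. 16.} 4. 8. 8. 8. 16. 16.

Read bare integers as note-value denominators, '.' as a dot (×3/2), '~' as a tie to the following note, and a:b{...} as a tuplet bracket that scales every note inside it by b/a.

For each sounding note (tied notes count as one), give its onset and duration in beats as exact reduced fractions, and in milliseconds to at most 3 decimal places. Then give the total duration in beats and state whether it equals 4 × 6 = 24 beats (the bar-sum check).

1) 0.0ms=0b +463.32ms=6/7b
2) 463.32ms=6/7b +463.32ms=6/7b
3) 926.641ms=12/7b +463.32ms=6/7b
4) 1389.961ms=18/7b +463.32ms=6/7b
5) 1853.282ms=24/7b +463.32ms=6/7b
6) 2316.602ms=30/7b +463.32ms=6/7b
7) 2779.923ms=36/7b +463.32ms=6/7b
8) 3243.243ms=6b +3243.243ms=6b
9) 6486.486ms=12b +324.324ms=3/5b
10) 6810.811ms=63/5b +324.324ms=3/5b
11) 7135.135ms=66/5b +324.324ms=3/5b
12) 7459.459ms=69/5b +324.324ms=3/5b
13) 7783.784ms=72/5b +324.324ms=3/5b
14) 8108.108ms=15b +1621.622ms=3b
15) 9729.73ms=18b +810.811ms=3/2b
16) 10540.541ms=39/2b +810.811ms=3/2b
17) 11351.351ms=21b +810.811ms=3/2b
18) 12162.162ms=45/2b +405.405ms=3/4b
19) 12567.568ms=93/4b +405.405ms=3/4b
Σ=24b of 24 (111bpm 6/8) — PASS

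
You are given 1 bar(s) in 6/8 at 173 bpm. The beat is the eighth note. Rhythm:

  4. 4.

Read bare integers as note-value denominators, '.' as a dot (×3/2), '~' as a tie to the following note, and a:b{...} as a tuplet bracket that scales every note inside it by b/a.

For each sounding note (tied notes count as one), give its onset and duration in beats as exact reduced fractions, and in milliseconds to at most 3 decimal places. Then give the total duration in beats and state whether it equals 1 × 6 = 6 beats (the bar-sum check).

1) 0.0ms=0b +1040.462ms=3b
2) 1040.462ms=3b +1040.462ms=3b
Σ=6b of 6 (173bpm 6/8) — PASS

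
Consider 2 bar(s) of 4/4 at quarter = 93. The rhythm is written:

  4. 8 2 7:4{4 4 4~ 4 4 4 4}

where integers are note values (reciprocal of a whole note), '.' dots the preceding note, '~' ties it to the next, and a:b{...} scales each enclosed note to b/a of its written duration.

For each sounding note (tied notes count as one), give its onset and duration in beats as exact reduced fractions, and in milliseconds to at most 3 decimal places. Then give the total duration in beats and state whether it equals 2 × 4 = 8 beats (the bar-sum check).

1) 0.0ms=0b +967.742ms=3/2b
2) 967.742ms=3/2b +322.581ms=1/2b
3) 1290.323ms=2b +1290.323ms=2b
4) 2580.645ms=4b +368.664ms=4/7b
5) 2949.309ms=32/7b +368.664ms=4/7b
6) 3317.972ms=36/7b +737.327ms=8/7b
7) 4055.3ms=44/7b +368.664ms=4/7b
8) 4423.963ms=48/7b +368.664ms=4/7b
9) 4792.627ms=52/7b +368.664ms=4/7b
Σ=8b of 8 (93bpm 4/4) — PASS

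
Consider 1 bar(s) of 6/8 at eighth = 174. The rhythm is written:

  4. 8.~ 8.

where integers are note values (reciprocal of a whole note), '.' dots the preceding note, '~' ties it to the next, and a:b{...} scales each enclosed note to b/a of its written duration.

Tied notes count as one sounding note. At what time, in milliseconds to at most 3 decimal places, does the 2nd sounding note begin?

note 2 onset = 3b = 1034.483ms

1. 0.0ms @ 0 + 1034.483ms (3)
2. 1034.483ms @ 3 + 1034.483ms (3)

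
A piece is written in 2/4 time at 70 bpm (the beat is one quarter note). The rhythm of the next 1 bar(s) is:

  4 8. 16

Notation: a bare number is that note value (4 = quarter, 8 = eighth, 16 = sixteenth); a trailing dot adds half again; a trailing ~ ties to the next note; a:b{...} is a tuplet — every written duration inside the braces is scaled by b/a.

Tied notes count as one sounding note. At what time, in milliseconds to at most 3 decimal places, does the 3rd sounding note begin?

1. 0.0ms @ 0 + 857.143ms (1)
2. 857.143ms @ 1 + 642.857ms (3/4)
3. 1500.0ms @ 7/4 + 214.286ms (1/4)

note 3 onset = 7/4b = 1500.0ms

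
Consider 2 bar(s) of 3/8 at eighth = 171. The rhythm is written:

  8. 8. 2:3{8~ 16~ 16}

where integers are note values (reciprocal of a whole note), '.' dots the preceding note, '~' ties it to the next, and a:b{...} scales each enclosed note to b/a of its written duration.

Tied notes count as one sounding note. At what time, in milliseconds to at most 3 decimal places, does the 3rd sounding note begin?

note 3 onset = 3b = 1052.632ms

1. 0.0ms @ 0 + 526.316ms (3/2)
2. 526.316ms @ 3/2 + 526.316ms (3/2)
3. 1052.632ms @ 3 + 1052.632ms (3)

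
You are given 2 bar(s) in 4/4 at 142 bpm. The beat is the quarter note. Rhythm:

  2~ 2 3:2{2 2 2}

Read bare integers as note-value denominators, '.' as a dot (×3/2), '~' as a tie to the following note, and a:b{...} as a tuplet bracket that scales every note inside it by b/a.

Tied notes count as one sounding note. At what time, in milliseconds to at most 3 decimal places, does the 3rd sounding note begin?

note 3 onset = 16/3b = 2253.521ms

1. 0.0ms @ 0 + 1690.141ms (4)
2. 1690.141ms @ 4 + 563.38ms (4/3)
3. 2253.521ms @ 16/3 + 563.38ms (4/3)
4. 2816.901ms @ 20/3 + 563.38ms (4/3)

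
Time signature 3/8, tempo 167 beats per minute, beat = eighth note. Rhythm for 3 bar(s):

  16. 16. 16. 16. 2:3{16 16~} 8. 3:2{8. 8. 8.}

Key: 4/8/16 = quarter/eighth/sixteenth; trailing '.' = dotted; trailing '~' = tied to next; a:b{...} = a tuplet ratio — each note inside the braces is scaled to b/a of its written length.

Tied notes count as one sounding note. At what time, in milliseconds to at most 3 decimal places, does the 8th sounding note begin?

note 8 onset = 7b = 2514.97ms

1. 0.0ms @ 0 + 269.461ms (3/4)
2. 269.461ms @ 3/4 + 269.461ms (3/4)
3. 538.922ms @ 3/2 + 269.461ms (3/4)
4. 808.383ms @ 9/4 + 269.461ms (3/4)
5. 1077.844ms @ 3 + 269.461ms (3/4)
6. 1347.305ms @ 15/4 + 808.383ms (9/4)
7. 2155.689ms @ 6 + 359.281ms (1)
8. 2514.97ms @ 7 + 359.281ms (1)
9. 2874.251ms @ 8 + 359.281ms (1)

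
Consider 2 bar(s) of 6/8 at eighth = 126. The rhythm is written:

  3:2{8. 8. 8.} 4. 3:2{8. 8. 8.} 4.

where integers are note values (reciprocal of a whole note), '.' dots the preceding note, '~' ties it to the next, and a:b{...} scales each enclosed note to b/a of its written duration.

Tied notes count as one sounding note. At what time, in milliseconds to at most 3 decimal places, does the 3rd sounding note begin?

1. 0.0ms @ 0 + 476.19ms (1)
2. 476.19ms @ 1 + 476.19ms (1)
3. 952.381ms @ 2 + 476.19ms (1)
4. 1428.571ms @ 3 + 1428.571ms (3)
5. 2857.143ms @ 6 + 476.19ms (1)
6. 3333.333ms @ 7 + 476.19ms (1)
7. 3809.524ms @ 8 + 476.19ms (1)
8. 4285.714ms @ 9 + 1428.571ms (3)

note 3 onset = 2b = 952.381ms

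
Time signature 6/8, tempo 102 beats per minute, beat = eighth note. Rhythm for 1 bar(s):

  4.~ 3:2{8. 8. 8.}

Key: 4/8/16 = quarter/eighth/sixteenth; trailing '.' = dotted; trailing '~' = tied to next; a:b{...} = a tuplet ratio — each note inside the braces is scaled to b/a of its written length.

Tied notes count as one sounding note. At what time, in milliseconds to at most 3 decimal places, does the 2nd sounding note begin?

1. 0.0ms @ 0 + 2352.941ms (4)
2. 2352.941ms @ 4 + 588.235ms (1)
3. 2941.176ms @ 5 + 588.235ms (1)

note 2 onset = 4b = 2352.941ms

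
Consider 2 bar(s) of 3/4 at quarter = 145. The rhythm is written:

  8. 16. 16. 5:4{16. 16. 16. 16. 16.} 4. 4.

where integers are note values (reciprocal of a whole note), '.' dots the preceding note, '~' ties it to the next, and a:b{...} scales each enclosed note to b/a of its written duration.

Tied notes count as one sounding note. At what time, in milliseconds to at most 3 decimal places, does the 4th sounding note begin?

1. 0.0ms @ 0 + 310.345ms (3/4)
2. 310.345ms @ 3/4 + 155.172ms (3/8)
3. 465.517ms @ 9/8 + 155.172ms (3/8)
4. 620.69ms @ 3/2 + 124.138ms (3/10)
5. 744.828ms @ 9/5 + 124.138ms (3/10)
6. 868.966ms @ 21/10 + 124.138ms (3/10)
7. 993.103ms @ 12/5 + 124.138ms (3/10)
8. 1117.241ms @ 27/10 + 124.138ms (3/10)
9. 1241.379ms @ 3 + 620.69ms (3/2)
10. 1862.069ms @ 9/2 + 620.69ms (3/2)

note 4 onset = 3/2b = 620.69ms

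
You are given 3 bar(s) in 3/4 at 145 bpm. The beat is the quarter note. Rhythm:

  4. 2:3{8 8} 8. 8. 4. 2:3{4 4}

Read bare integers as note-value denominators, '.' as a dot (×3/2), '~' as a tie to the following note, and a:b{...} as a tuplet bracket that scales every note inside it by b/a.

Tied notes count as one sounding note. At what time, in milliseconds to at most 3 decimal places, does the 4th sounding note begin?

note 4 onset = 3b = 1241.379ms

1. 0.0ms @ 0 + 620.69ms (3/2)
2. 620.69ms @ 3/2 + 310.345ms (3/4)
3. 931.034ms @ 9/4 + 310.345ms (3/4)
4. 1241.379ms @ 3 + 310.345ms (3/4)
5. 1551.724ms @ 15/4 + 310.345ms (3/4)
6. 1862.069ms @ 9/2 + 620.69ms (3/2)
7. 2482.759ms @ 6 + 620.69ms (3/2)
8. 3103.448ms @ 15/2 + 620.69ms (3/2)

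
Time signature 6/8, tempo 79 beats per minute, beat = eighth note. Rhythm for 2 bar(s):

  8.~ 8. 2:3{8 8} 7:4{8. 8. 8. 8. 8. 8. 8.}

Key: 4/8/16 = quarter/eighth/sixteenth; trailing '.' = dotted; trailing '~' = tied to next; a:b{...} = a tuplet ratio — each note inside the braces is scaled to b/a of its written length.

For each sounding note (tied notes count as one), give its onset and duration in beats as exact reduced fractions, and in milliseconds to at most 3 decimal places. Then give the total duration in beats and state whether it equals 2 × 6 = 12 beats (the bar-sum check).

1) 0.0ms=0b +2278.481ms=3b
2) 2278.481ms=3b +1139.241ms=3/2b
3) 3417.722ms=9/2b +1139.241ms=3/2b
4) 4556.962ms=6b +650.995ms=6/7b
5) 5207.957ms=48/7b +650.995ms=6/7b
6) 5858.951ms=54/7b +650.995ms=6/7b
7) 6509.946ms=60/7b +650.995ms=6/7b
8) 7160.94ms=66/7b +650.995ms=6/7b
9) 7811.935ms=72/7b +650.995ms=6/7b
10) 8462.929ms=78/7b +650.995ms=6/7b
Σ=12b of 12 (79bpm 6/8) — PASS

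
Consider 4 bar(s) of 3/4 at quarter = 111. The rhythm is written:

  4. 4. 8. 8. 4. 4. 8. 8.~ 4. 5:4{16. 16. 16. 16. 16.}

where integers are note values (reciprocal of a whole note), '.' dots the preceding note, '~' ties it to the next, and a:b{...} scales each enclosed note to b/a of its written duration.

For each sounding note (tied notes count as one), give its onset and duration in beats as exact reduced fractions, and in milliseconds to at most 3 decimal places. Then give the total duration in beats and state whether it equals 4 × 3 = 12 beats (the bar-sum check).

1) 0.0ms=0b +810.811ms=3/2b
2) 810.811ms=3/2b +810.811ms=3/2b
3) 1621.622ms=3b +405.405ms=3/4b
4) 2027.027ms=15/4b +405.405ms=3/4b
5) 2432.432ms=9/2b +810.811ms=3/2b
6) 3243.243ms=6b +810.811ms=3/2b
7) 4054.054ms=15/2b +405.405ms=3/4b
8) 4459.459ms=33/4b +1216.216ms=9/4b
9) 5675.676ms=21/2b +162.162ms=3/10b
10) 5837.838ms=54/5b +162.162ms=3/10b
11) 6000.0ms=111/10b +162.162ms=3/10b
12) 6162.162ms=57/5b +162.162ms=3/10b
13) 6324.324ms=117/10b +162.162ms=3/10b
Σ=12b of 12 (111bpm 3/4) — PASS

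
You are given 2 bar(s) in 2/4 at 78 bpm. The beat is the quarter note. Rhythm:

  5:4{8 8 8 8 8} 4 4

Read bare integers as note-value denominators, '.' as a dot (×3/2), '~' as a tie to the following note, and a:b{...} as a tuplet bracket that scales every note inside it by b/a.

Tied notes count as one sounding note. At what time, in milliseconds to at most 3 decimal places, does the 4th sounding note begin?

1. 0.0ms @ 0 + 307.692ms (2/5)
2. 307.692ms @ 2/5 + 307.692ms (2/5)
3. 615.385ms @ 4/5 + 307.692ms (2/5)
4. 923.077ms @ 6/5 + 307.692ms (2/5)
5. 1230.769ms @ 8/5 + 307.692ms (2/5)
6. 1538.462ms @ 2 + 769.231ms (1)
7. 2307.692ms @ 3 + 769.231ms (1)

note 4 onset = 6/5b = 923.077ms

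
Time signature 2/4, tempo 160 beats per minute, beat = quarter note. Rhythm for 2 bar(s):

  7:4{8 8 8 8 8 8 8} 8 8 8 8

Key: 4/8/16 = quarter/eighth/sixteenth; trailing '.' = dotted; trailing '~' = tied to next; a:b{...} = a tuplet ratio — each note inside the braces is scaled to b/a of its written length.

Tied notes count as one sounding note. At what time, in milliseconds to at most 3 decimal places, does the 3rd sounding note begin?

note 3 onset = 4/7b = 214.286ms

1. 0.0ms @ 0 + 107.143ms (2/7)
2. 107.143ms @ 2/7 + 107.143ms (2/7)
3. 214.286ms @ 4/7 + 107.143ms (2/7)
4. 321.429ms @ 6/7 + 107.143ms (2/7)
5. 428.571ms @ 8/7 + 107.143ms (2/7)
6. 535.714ms @ 10/7 + 107.143ms (2/7)
7. 642.857ms @ 12/7 + 107.143ms (2/7)
8. 750.0ms @ 2 + 187.5ms (1/2)
9. 937.5ms @ 5/2 + 187.5ms (1/2)
10. 1125.0ms @ 3 + 187.5ms (1/2)
11. 1312.5ms @ 7/2 + 187.5ms (1/2)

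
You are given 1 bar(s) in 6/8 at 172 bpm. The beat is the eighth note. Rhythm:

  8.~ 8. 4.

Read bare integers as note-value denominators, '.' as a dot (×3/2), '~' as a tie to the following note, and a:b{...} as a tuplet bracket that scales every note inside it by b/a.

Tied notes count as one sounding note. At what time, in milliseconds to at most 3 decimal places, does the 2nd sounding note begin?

note 2 onset = 3b = 1046.512ms

1. 0.0ms @ 0 + 1046.512ms (3)
2. 1046.512ms @ 3 + 1046.512ms (3)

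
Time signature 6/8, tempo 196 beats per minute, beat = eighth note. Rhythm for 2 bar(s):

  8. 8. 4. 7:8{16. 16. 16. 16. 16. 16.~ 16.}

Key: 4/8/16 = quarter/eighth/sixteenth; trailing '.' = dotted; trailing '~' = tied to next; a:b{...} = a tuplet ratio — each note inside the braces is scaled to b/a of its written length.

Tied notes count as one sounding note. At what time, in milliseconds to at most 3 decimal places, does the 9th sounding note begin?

1. 0.0ms @ 0 + 459.184ms (3/2)
2. 459.184ms @ 3/2 + 459.184ms (3/2)
3. 918.367ms @ 3 + 918.367ms (3)
4. 1836.735ms @ 6 + 262.391ms (6/7)
5. 2099.125ms @ 48/7 + 262.391ms (6/7)
6. 2361.516ms @ 54/7 + 262.391ms (6/7)
7. 2623.907ms @ 60/7 + 262.391ms (6/7)
8. 2886.297ms @ 66/7 + 262.391ms (6/7)
9. 3148.688ms @ 72/7 + 524.781ms (12/7)

note 9 onset = 72/7b = 3148.688ms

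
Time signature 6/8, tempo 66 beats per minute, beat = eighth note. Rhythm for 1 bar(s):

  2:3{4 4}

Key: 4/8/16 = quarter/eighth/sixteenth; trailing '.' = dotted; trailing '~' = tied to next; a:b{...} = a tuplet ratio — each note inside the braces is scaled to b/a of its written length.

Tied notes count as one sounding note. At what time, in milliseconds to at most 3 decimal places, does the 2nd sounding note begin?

1. 0.0ms @ 0 + 2727.273ms (3)
2. 2727.273ms @ 3 + 2727.273ms (3)

note 2 onset = 3b = 2727.273ms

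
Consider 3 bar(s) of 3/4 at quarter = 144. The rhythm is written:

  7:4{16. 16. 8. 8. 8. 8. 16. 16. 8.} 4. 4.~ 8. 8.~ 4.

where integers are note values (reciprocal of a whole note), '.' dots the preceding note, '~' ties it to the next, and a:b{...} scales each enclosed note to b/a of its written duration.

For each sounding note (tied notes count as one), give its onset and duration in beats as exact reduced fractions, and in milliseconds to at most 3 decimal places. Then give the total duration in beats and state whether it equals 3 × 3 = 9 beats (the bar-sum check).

1) 0.0ms=0b +89.286ms=3/14b
2) 89.286ms=3/14b +89.286ms=3/14b
3) 178.571ms=3/7b +178.571ms=3/7b
4) 357.143ms=6/7b +178.571ms=3/7b
5) 535.714ms=9/7b +178.571ms=3/7b
6) 714.286ms=12/7b +178.571ms=3/7b
7) 892.857ms=15/7b +89.286ms=3/14b
8) 982.143ms=33/14b +89.286ms=3/14b
9) 1071.429ms=18/7b +178.571ms=3/7b
10) 1250.0ms=3b +625.0ms=3/2b
11) 1875.0ms=9/2b +937.5ms=9/4b
12) 2812.5ms=27/4b +937.5ms=9/4b
Σ=9b of 9 (144bpm 3/4) — PASS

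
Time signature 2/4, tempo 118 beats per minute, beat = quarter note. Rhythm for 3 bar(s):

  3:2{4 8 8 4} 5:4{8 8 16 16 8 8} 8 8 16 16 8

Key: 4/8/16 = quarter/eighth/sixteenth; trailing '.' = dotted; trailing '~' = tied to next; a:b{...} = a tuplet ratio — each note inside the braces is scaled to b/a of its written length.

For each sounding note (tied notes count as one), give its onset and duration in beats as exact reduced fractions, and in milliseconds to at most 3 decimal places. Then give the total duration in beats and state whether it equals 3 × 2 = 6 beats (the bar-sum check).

1) 0.0ms=0b +338.983ms=2/3b
2) 338.983ms=2/3b +169.492ms=1/3b
3) 508.475ms=1b +169.492ms=1/3b
4) 677.966ms=4/3b +338.983ms=2/3b
5) 1016.949ms=2b +203.39ms=2/5b
6) 1220.339ms=12/5b +203.39ms=2/5b
7) 1423.729ms=14/5b +101.695ms=1/5b
8) 1525.424ms=3b +101.695ms=1/5b
9) 1627.119ms=16/5b +203.39ms=2/5b
10) 1830.508ms=18/5b +203.39ms=2/5b
11) 2033.898ms=4b +254.237ms=1/2b
12) 2288.136ms=9/2b +254.237ms=1/2b
13) 2542.373ms=5b +127.119ms=1/4b
14) 2669.492ms=21/4b +127.119ms=1/4b
15) 2796.61ms=11/2b +254.237ms=1/2b
Σ=6b of 6 (118bpm 2/4) — PASS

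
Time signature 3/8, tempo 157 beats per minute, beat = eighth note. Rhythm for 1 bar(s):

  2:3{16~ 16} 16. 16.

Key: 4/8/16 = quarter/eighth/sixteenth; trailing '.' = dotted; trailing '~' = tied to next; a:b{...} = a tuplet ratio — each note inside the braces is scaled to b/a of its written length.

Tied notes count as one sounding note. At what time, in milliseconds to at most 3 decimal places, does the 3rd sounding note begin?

note 3 onset = 9/4b = 859.873ms

1. 0.0ms @ 0 + 573.248ms (3/2)
2. 573.248ms @ 3/2 + 286.624ms (3/4)
3. 859.873ms @ 9/4 + 286.624ms (3/4)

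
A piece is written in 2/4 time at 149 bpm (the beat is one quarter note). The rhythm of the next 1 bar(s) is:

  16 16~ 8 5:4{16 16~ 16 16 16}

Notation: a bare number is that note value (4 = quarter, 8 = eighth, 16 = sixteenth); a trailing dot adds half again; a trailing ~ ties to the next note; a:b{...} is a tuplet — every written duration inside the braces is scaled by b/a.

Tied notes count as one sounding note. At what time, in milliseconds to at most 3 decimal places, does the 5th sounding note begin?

note 5 onset = 8/5b = 644.295ms

1. 0.0ms @ 0 + 100.671ms (1/4)
2. 100.671ms @ 1/4 + 302.013ms (3/4)
3. 402.685ms @ 1 + 80.537ms (1/5)
4. 483.221ms @ 6/5 + 161.074ms (2/5)
5. 644.295ms @ 8/5 + 80.537ms (1/5)
6. 724.832ms @ 9/5 + 80.537ms (1/5)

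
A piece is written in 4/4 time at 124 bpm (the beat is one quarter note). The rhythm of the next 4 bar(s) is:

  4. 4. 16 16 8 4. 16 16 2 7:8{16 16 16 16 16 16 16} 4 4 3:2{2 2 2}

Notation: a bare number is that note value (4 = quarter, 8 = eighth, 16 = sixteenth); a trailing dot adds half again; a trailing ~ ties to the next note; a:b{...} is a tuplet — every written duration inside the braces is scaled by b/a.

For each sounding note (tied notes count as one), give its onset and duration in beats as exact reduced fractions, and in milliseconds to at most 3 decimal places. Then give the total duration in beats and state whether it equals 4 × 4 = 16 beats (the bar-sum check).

1) 0.0ms=0b +725.806ms=3/2b
2) 725.806ms=3/2b +725.806ms=3/2b
3) 1451.613ms=3b +120.968ms=1/4b
4) 1572.581ms=13/4b +120.968ms=1/4b
5) 1693.548ms=7/2b +241.935ms=1/2b
6) 1935.484ms=4b +725.806ms=3/2b
7) 2661.29ms=11/2b +120.968ms=1/4b
8) 2782.258ms=23/4b +120.968ms=1/4b
9) 2903.226ms=6b +967.742ms=2b
10) 3870.968ms=8b +138.249ms=2/7b
11) 4009.217ms=58/7b +138.249ms=2/7b
12) 4147.465ms=60/7b +138.249ms=2/7b
13) 4285.714ms=62/7b +138.249ms=2/7b
14) 4423.963ms=64/7b +138.249ms=2/7b
15) 4562.212ms=66/7b +138.249ms=2/7b
16) 4700.461ms=68/7b +138.249ms=2/7b
17) 4838.71ms=10b +483.871ms=1b
18) 5322.581ms=11b +483.871ms=1b
19) 5806.452ms=12b +645.161ms=4/3b
20) 6451.613ms=40/3b +645.161ms=4/3b
21) 7096.774ms=44/3b +645.161ms=4/3b
Σ=16b of 16 (124bpm 4/4) — PASS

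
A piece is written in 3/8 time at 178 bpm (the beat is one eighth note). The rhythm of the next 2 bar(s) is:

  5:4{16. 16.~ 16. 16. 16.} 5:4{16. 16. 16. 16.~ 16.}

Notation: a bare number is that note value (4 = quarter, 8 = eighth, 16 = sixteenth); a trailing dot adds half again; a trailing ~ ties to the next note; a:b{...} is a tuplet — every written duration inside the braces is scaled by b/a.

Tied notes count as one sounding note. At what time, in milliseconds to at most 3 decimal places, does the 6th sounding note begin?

1. 0.0ms @ 0 + 202.247ms (3/5)
2. 202.247ms @ 3/5 + 404.494ms (6/5)
3. 606.742ms @ 9/5 + 202.247ms (3/5)
4. 808.989ms @ 12/5 + 202.247ms (3/5)
5. 1011.236ms @ 3 + 202.247ms (3/5)
6. 1213.483ms @ 18/5 + 202.247ms (3/5)
7. 1415.73ms @ 21/5 + 202.247ms (3/5)
8. 1617.978ms @ 24/5 + 404.494ms (6/5)

note 6 onset = 18/5b = 1213.483ms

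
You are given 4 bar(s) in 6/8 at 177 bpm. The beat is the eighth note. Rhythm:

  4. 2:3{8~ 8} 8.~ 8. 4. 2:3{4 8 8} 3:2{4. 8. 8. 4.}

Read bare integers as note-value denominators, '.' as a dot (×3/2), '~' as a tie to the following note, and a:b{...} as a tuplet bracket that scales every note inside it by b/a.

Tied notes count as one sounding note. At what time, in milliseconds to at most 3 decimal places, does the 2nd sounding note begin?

1. 0.0ms @ 0 + 1016.949ms (3)
2. 1016.949ms @ 3 + 1016.949ms (3)
3. 2033.898ms @ 6 + 1016.949ms (3)
4. 3050.847ms @ 9 + 1016.949ms (3)
5. 4067.797ms @ 12 + 1016.949ms (3)
6. 5084.746ms @ 15 + 508.475ms (3/2)
7. 5593.22ms @ 33/2 + 508.475ms (3/2)
8. 6101.695ms @ 18 + 677.966ms (2)
9. 6779.661ms @ 20 + 338.983ms (1)
10. 7118.644ms @ 21 + 338.983ms (1)
11. 7457.627ms @ 22 + 677.966ms (2)

note 2 onset = 3b = 1016.949ms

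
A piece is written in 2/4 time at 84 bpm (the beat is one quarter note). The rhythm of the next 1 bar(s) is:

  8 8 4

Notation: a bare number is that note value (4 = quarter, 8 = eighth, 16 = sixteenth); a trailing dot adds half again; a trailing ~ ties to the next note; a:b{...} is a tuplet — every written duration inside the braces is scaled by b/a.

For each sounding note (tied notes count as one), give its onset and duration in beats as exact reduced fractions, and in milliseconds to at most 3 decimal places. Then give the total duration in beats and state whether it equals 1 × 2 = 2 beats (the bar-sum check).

1) 0.0ms=0b +357.143ms=1/2b
2) 357.143ms=1/2b +357.143ms=1/2b
3) 714.286ms=1b +714.286ms=1b
Σ=2b of 2 (84bpm 2/4) — PASS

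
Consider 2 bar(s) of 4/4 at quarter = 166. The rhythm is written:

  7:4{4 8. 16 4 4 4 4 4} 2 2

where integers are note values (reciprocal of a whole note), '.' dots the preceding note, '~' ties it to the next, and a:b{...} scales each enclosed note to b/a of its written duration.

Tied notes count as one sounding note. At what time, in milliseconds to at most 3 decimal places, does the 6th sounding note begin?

1. 0.0ms @ 0 + 206.54ms (4/7)
2. 206.54ms @ 4/7 + 154.905ms (3/7)
3. 361.446ms @ 1 + 51.635ms (1/7)
4. 413.081ms @ 8/7 + 206.54ms (4/7)
5. 619.621ms @ 12/7 + 206.54ms (4/7)
6. 826.162ms @ 16/7 + 206.54ms (4/7)
7. 1032.702ms @ 20/7 + 206.54ms (4/7)
8. 1239.243ms @ 24/7 + 206.54ms (4/7)
9. 1445.783ms @ 4 + 722.892ms (2)
10. 2168.675ms @ 6 + 722.892ms (2)

note 6 onset = 16/7b = 826.162ms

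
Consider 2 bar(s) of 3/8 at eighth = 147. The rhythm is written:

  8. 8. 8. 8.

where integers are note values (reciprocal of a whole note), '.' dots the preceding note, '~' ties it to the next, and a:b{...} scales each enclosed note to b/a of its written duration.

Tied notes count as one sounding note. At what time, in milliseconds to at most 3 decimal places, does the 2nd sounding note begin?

note 2 onset = 3/2b = 612.245ms

1. 0.0ms @ 0 + 612.245ms (3/2)
2. 612.245ms @ 3/2 + 612.245ms (3/2)
3. 1224.49ms @ 3 + 612.245ms (3/2)
4. 1836.735ms @ 9/2 + 612.245ms (3/2)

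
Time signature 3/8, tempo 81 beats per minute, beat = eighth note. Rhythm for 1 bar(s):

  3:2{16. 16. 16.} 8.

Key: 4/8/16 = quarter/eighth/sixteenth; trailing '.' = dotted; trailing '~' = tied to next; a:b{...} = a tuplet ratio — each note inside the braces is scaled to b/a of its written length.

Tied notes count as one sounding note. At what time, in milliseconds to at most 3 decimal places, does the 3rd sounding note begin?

1. 0.0ms @ 0 + 370.37ms (1/2)
2. 370.37ms @ 1/2 + 370.37ms (1/2)
3. 740.741ms @ 1 + 370.37ms (1/2)
4. 1111.111ms @ 3/2 + 1111.111ms (3/2)

note 3 onset = 1b = 740.741ms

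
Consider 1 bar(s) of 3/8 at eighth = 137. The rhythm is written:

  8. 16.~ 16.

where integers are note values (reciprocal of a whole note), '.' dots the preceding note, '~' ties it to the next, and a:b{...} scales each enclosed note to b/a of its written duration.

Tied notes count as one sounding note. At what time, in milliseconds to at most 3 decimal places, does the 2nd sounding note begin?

note 2 onset = 3/2b = 656.934ms

1. 0.0ms @ 0 + 656.934ms (3/2)
2. 656.934ms @ 3/2 + 656.934ms (3/2)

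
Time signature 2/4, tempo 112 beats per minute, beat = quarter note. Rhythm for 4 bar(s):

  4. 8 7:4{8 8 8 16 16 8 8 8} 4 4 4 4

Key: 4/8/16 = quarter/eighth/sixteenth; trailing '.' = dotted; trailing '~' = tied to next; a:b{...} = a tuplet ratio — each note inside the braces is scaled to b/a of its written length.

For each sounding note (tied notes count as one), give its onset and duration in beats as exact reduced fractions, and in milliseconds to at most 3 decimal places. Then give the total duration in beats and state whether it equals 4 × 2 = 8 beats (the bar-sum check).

1) 0.0ms=0b +803.571ms=3/2b
2) 803.571ms=3/2b +267.857ms=1/2b
3) 1071.429ms=2b +153.061ms=2/7b
4) 1224.49ms=16/7b +153.061ms=2/7b
5) 1377.551ms=18/7b +153.061ms=2/7b
6) 1530.612ms=20/7b +76.531ms=1/7b
7) 1607.143ms=3b +76.531ms=1/7b
8) 1683.673ms=22/7b +153.061ms=2/7b
9) 1836.735ms=24/7b +153.061ms=2/7b
10) 1989.796ms=26/7b +153.061ms=2/7b
11) 2142.857ms=4b +535.714ms=1b
12) 2678.571ms=5b +535.714ms=1b
13) 3214.286ms=6b +535.714ms=1b
14) 3750.0ms=7b +535.714ms=1b
Σ=8b of 8 (112bpm 2/4) — PASS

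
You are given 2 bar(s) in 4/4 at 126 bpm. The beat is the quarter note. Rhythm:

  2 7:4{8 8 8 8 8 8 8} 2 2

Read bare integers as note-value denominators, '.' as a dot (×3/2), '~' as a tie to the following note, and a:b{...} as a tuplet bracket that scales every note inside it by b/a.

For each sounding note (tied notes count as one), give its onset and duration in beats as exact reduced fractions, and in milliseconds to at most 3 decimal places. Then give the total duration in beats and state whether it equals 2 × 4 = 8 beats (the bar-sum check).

1) 0.0ms=0b +952.381ms=2b
2) 952.381ms=2b +136.054ms=2/7b
3) 1088.435ms=16/7b +136.054ms=2/7b
4) 1224.49ms=18/7b +136.054ms=2/7b
5) 1360.544ms=20/7b +136.054ms=2/7b
6) 1496.599ms=22/7b +136.054ms=2/7b
7) 1632.653ms=24/7b +136.054ms=2/7b
8) 1768.707ms=26/7b +136.054ms=2/7b
9) 1904.762ms=4b +952.381ms=2b
10) 2857.143ms=6b +952.381ms=2b
Σ=8b of 8 (126bpm 4/4) — PASS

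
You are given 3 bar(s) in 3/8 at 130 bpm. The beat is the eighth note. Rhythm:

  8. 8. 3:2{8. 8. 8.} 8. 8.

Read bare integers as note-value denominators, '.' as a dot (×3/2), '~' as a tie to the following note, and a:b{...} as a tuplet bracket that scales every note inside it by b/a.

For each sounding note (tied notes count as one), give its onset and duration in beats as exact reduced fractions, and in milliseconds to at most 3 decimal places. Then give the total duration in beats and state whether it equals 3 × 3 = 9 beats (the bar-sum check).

1) 0.0ms=0b +692.308ms=3/2b
2) 692.308ms=3/2b +692.308ms=3/2b
3) 1384.615ms=3b +461.538ms=1b
4) 1846.154ms=4b +461.538ms=1b
5) 2307.692ms=5b +461.538ms=1b
6) 2769.231ms=6b +692.308ms=3/2b
7) 3461.538ms=15/2b +692.308ms=3/2b
Σ=9b of 9 (130bpm 3/8) — PASS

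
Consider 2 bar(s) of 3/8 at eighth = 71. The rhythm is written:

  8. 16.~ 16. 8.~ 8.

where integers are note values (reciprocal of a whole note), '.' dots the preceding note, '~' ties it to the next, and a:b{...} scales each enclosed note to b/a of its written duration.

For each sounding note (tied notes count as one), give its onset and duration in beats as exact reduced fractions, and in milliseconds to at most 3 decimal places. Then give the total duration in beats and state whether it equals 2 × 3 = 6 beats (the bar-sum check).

1) 0.0ms=0b +1267.606ms=3/2b
2) 1267.606ms=3/2b +1267.606ms=3/2b
3) 2535.211ms=3b +2535.211ms=3b
Σ=6b of 6 (71bpm 3/8) — PASS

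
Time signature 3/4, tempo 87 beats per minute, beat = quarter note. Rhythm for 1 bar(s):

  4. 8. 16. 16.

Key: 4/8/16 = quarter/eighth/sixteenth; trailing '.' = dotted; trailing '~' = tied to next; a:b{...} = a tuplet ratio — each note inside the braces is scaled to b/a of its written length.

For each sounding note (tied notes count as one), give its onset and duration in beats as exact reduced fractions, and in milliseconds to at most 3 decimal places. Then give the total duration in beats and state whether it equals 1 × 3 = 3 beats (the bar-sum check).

1) 0.0ms=0b +1034.483ms=3/2b
2) 1034.483ms=3/2b +517.241ms=3/4b
3) 1551.724ms=9/4b +258.621ms=3/8b
4) 1810.345ms=21/8b +258.621ms=3/8b
Σ=3b of 3 (87bpm 3/4) — PASS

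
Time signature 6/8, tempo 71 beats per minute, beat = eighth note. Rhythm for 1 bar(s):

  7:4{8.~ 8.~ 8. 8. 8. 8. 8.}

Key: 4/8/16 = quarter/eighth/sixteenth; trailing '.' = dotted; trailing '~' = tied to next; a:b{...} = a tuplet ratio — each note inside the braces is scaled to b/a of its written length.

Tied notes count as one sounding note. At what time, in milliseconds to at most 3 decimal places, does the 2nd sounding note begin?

1. 0.0ms @ 0 + 2173.038ms (18/7)
2. 2173.038ms @ 18/7 + 724.346ms (6/7)
3. 2897.384ms @ 24/7 + 724.346ms (6/7)
4. 3621.73ms @ 30/7 + 724.346ms (6/7)
5. 4346.076ms @ 36/7 + 724.346ms (6/7)

note 2 onset = 18/7b = 2173.038ms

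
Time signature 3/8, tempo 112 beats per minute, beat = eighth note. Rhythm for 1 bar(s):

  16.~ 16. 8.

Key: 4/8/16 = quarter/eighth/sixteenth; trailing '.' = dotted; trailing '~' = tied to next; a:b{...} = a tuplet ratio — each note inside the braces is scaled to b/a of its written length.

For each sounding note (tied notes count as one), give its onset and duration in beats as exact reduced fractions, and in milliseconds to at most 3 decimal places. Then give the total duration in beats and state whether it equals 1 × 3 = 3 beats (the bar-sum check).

1) 0.0ms=0b +803.571ms=3/2b
2) 803.571ms=3/2b +803.571ms=3/2b
Σ=3b of 3 (112bpm 3/8) — PASS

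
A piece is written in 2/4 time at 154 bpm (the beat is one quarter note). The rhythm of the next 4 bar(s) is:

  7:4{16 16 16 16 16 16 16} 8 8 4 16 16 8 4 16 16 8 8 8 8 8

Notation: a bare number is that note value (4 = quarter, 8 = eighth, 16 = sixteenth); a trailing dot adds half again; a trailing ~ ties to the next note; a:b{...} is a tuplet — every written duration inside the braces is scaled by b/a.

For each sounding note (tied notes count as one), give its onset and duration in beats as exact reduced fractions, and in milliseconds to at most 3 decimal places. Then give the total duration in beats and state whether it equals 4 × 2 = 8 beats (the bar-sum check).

1) 0.0ms=0b +55.659ms=1/7b
2) 55.659ms=1/7b +55.659ms=1/7b
3) 111.317ms=2/7b +55.659ms=1/7b
4) 166.976ms=3/7b +55.659ms=1/7b
5) 222.635ms=4/7b +55.659ms=1/7b
6) 278.293ms=5/7b +55.659ms=1/7b
7) 333.952ms=6/7b +55.659ms=1/7b
8) 389.61ms=1b +194.805ms=1/2b
9) 584.416ms=3/2b +194.805ms=1/2b
10) 779.221ms=2b +389.61ms=1b
11) 1168.831ms=3b +97.403ms=1/4b
12) 1266.234ms=13/4b +97.403ms=1/4b
13) 1363.636ms=7/2b +194.805ms=1/2b
14) 1558.442ms=4b +389.61ms=1b
15) 1948.052ms=5b +97.403ms=1/4b
16) 2045.455ms=21/4b +97.403ms=1/4b
17) 2142.857ms=11/2b +194.805ms=1/2b
18) 2337.662ms=6b +194.805ms=1/2b
19) 2532.468ms=13/2b +194.805ms=1/2b
20) 2727.273ms=7b +194.805ms=1/2b
21) 2922.078ms=15/2b +194.805ms=1/2b
Σ=8b of 8 (154bpm 2/4) — PASS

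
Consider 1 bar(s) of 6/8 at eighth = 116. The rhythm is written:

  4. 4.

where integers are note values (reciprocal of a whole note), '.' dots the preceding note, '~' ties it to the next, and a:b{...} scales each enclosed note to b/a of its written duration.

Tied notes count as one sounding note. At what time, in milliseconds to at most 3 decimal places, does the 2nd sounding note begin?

note 2 onset = 3b = 1551.724ms

1. 0.0ms @ 0 + 1551.724ms (3)
2. 1551.724ms @ 3 + 1551.724ms (3)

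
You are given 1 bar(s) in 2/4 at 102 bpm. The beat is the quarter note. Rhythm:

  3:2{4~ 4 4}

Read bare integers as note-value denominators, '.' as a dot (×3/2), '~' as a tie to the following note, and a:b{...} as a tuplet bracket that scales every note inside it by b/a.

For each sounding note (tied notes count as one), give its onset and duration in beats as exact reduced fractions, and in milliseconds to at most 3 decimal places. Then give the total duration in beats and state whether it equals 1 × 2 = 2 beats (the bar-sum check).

1) 0.0ms=0b +784.314ms=4/3b
2) 784.314ms=4/3b +392.157ms=2/3b
Σ=2b of 2 (102bpm 2/4) — PASS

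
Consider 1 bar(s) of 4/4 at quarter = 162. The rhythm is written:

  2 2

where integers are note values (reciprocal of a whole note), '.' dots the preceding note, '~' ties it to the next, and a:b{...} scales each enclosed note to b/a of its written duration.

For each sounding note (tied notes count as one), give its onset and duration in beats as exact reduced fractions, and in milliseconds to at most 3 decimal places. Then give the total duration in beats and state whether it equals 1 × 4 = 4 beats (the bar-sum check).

1) 0.0ms=0b +740.741ms=2b
2) 740.741ms=2b +740.741ms=2b
Σ=4b of 4 (162bpm 4/4) — PASS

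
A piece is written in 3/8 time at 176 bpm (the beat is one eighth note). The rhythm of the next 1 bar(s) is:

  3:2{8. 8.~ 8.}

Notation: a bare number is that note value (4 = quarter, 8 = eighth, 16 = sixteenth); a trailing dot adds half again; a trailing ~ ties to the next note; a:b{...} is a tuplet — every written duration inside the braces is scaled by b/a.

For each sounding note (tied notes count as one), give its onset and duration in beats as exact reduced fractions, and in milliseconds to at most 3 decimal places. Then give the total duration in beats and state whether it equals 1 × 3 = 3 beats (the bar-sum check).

1) 0.0ms=0b +340.909ms=1b
2) 340.909ms=1b +681.818ms=2b
Σ=3b of 3 (176bpm 3/8) — PASS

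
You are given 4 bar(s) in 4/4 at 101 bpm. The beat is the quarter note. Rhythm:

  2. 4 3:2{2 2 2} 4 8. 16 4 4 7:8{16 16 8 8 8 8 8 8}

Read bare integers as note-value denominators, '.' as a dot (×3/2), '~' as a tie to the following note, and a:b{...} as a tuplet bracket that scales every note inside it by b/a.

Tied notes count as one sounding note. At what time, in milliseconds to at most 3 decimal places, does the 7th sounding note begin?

1. 0.0ms @ 0 + 1782.178ms (3)
2. 1782.178ms @ 3 + 594.059ms (1)
3. 2376.238ms @ 4 + 792.079ms (4/3)
4. 3168.317ms @ 16/3 + 792.079ms (4/3)
5. 3960.396ms @ 20/3 + 792.079ms (4/3)
6. 4752.475ms @ 8 + 594.059ms (1)
7. 5346.535ms @ 9 + 445.545ms (3/4)
8. 5792.079ms @ 39/4 + 148.515ms (1/4)
9. 5940.594ms @ 10 + 594.059ms (1)
10. 6534.653ms @ 11 + 594.059ms (1)
11. 7128.713ms @ 12 + 169.731ms (2/7)
12. 7298.444ms @ 86/7 + 169.731ms (2/7)
13. 7468.175ms @ 88/7 + 339.463ms (4/7)
14. 7807.638ms @ 92/7 + 339.463ms (4/7)
15. 8147.1ms @ 96/7 + 339.463ms (4/7)
16. 8486.563ms @ 100/7 + 339.463ms (4/7)
17. 8826.025ms @ 104/7 + 339.463ms (4/7)
18. 9165.488ms @ 108/7 + 339.463ms (4/7)

note 7 onset = 9b = 5346.535ms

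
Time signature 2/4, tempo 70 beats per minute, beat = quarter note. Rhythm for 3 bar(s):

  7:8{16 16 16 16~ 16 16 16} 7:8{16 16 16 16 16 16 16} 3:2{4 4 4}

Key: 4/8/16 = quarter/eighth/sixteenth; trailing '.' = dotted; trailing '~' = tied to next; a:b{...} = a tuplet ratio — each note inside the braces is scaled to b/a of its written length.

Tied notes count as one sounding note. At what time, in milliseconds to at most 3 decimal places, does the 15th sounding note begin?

1. 0.0ms @ 0 + 244.898ms (2/7)
2. 244.898ms @ 2/7 + 244.898ms (2/7)
3. 489.796ms @ 4/7 + 244.898ms (2/7)
4. 734.694ms @ 6/7 + 489.796ms (4/7)
5. 1224.49ms @ 10/7 + 244.898ms (2/7)
6. 1469.388ms @ 12/7 + 244.898ms (2/7)
7. 1714.286ms @ 2 + 244.898ms (2/7)
8. 1959.184ms @ 16/7 + 244.898ms (2/7)
9. 2204.082ms @ 18/7 + 244.898ms (2/7)
10. 2448.98ms @ 20/7 + 244.898ms (2/7)
11. 2693.878ms @ 22/7 + 244.898ms (2/7)
12. 2938.776ms @ 24/7 + 244.898ms (2/7)
13. 3183.673ms @ 26/7 + 244.898ms (2/7)
14. 3428.571ms @ 4 + 571.429ms (2/3)
15. 4000.0ms @ 14/3 + 571.429ms (2/3)
16. 4571.429ms @ 16/3 + 571.429ms (2/3)

note 15 onset = 14/3b = 4000.0ms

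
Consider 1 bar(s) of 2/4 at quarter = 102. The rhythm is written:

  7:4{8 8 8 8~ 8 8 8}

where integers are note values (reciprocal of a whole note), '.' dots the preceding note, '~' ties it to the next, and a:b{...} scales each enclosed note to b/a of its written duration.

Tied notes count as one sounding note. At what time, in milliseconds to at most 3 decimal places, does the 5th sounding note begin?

note 5 onset = 10/7b = 840.336ms

1. 0.0ms @ 0 + 168.067ms (2/7)
2. 168.067ms @ 2/7 + 168.067ms (2/7)
3. 336.134ms @ 4/7 + 168.067ms (2/7)
4. 504.202ms @ 6/7 + 336.134ms (4/7)
5. 840.336ms @ 10/7 + 168.067ms (2/7)
6. 1008.403ms @ 12/7 + 168.067ms (2/7)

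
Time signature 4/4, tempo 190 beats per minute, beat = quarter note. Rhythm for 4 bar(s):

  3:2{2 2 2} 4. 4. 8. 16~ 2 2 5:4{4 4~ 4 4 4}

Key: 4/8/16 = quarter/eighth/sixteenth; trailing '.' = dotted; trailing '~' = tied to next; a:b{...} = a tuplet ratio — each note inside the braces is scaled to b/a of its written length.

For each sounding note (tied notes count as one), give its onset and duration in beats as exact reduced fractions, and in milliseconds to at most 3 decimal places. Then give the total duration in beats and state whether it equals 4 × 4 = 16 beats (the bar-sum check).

1) 0.0ms=0b +421.053ms=4/3b
2) 421.053ms=4/3b +421.053ms=4/3b
3) 842.105ms=8/3b +421.053ms=4/3b
4) 1263.158ms=4b +473.684ms=3/2b
5) 1736.842ms=11/2b +473.684ms=3/2b
6) 2210.526ms=7b +236.842ms=3/4b
7) 2447.368ms=31/4b +710.526ms=9/4b
8) 3157.895ms=10b +631.579ms=2b
9) 3789.474ms=12b +252.632ms=4/5b
10) 4042.105ms=64/5b +505.263ms=8/5b
11) 4547.368ms=72/5b +252.632ms=4/5b
12) 4800.0ms=76/5b +252.632ms=4/5b
Σ=16b of 16 (190bpm 4/4) — PASS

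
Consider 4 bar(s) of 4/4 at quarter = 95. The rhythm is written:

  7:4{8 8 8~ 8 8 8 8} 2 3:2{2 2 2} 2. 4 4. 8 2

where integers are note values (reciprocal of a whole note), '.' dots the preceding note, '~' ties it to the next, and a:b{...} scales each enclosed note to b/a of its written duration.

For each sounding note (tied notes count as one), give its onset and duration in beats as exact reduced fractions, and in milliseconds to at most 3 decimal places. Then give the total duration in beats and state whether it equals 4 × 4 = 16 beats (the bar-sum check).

1) 0.0ms=0b +180.451ms=2/7b
2) 180.451ms=2/7b +180.451ms=2/7b
3) 360.902ms=4/7b +360.902ms=4/7b
4) 721.805ms=8/7b +180.451ms=2/7b
5) 902.256ms=10/7b +180.451ms=2/7b
6) 1082.707ms=12/7b +180.451ms=2/7b
7) 1263.158ms=2b +1263.158ms=2b
8) 2526.316ms=4b +842.105ms=4/3b
9) 3368.421ms=16/3b +842.105ms=4/3b
10) 4210.526ms=20/3b +842.105ms=4/3b
11) 5052.632ms=8b +1894.737ms=3b
12) 6947.368ms=11b +631.579ms=1b
13) 7578.947ms=12b +947.368ms=3/2b
14) 8526.316ms=27/2b +315.789ms=1/2b
15) 8842.105ms=14b +1263.158ms=2b
Σ=16b of 16 (95bpm 4/4) — PASS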